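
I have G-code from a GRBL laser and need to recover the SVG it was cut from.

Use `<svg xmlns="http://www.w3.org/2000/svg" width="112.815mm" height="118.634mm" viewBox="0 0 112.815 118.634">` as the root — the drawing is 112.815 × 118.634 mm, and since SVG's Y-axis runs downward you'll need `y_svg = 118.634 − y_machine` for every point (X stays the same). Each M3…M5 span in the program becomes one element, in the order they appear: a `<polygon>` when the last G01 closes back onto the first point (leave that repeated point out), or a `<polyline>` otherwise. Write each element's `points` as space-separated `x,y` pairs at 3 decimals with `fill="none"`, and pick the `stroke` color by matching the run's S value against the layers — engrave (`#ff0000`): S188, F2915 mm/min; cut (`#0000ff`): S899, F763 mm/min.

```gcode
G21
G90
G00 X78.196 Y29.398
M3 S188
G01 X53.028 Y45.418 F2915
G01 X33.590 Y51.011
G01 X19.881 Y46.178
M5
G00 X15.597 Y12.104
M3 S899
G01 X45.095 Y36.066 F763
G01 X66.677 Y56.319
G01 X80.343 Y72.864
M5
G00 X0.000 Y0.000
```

y_svg = 118.634 − y_m.

[1] S188→`#ff0000` (engrave); open run; points: 78.196,89.236 53.028,73.216 33.590,67.623 19.881,72.456

[2] S899→`#0000ff` (cut); open run; points: 15.597,106.530 45.095,82.568 66.677,62.315 80.343,45.770

<svg xmlns="http://www.w3.org/2000/svg" width="112.815mm" height="118.634mm" viewBox="0 0 112.815 118.634">
  <polyline points="78.196,89.236 53.028,73.216 33.590,67.623 19.881,72.456" fill="none" stroke="#ff0000"/>
  <polyline points="15.597,106.530 45.095,82.568 66.677,62.315 80.343,45.770" fill="none" stroke="#0000ff"/>
</svg>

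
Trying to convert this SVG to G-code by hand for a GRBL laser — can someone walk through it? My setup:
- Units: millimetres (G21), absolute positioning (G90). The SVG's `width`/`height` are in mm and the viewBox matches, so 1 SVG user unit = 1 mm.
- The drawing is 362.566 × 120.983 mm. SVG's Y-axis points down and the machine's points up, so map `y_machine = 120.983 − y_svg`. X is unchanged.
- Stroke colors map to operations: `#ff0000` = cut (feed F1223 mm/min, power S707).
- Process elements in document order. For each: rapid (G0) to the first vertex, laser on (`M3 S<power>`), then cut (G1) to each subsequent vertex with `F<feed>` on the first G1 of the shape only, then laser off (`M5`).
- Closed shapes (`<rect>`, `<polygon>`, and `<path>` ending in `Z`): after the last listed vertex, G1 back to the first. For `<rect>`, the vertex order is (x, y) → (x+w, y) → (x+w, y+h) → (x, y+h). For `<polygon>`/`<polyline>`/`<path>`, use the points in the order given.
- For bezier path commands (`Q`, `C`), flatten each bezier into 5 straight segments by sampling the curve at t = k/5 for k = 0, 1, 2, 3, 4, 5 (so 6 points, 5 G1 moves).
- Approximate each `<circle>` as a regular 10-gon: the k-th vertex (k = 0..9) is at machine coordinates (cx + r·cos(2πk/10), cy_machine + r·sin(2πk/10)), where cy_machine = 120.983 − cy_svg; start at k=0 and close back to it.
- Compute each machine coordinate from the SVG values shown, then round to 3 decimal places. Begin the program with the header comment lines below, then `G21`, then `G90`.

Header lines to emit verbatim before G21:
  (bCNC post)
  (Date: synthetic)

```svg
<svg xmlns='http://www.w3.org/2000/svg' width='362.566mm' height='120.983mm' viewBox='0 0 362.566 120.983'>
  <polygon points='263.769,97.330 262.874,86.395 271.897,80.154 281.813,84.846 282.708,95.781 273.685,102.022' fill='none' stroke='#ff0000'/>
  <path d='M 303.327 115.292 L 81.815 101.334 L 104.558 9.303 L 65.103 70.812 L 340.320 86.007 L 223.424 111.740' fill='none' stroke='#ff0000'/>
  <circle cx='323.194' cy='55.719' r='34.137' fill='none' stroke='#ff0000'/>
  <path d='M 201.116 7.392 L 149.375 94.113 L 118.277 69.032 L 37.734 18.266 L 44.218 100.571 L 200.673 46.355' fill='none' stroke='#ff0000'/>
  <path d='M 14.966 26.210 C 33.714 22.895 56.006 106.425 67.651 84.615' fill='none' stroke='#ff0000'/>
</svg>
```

(bCNC post)
(Date: synthetic)
G21
G90
G0 X263.769 Y23.653
M3 S707
G1 X262.874 Y34.588 F1223
G1 X271.897 Y40.829
G1 X281.813 Y36.137
G1 X282.708 Y25.202
G1 X273.685 Y18.961
G1 X263.769 Y23.653
M5
G0 X303.327 Y5.691
M3 S707
G1 X81.815 Y19.649 F1223
G1 X104.558 Y111.680
G1 X65.103 Y50.171
G1 X340.320 Y34.976
G1 X223.424 Y9.243
M5
G0 X357.331 Y65.264
M3 S707
G1 X350.811 Y85.329 F1223
G1 X333.743 Y97.730
G1 X312.645 Y97.730
G1 X295.577 Y85.329
G1 X289.057 Y65.264
G1 X295.577 Y45.199
G1 X312.645 Y32.798
G1 X333.743 Y32.798
G1 X350.811 Y45.199
G1 X357.331 Y65.264
M5
G0 X201.116 Y113.591
M3 S707
G1 X149.375 Y26.870 F1223
G1 X118.277 Y51.951
G1 X37.734 Y102.717
G1 X44.218 Y20.412
G1 X200.673 Y74.628
M5
G0 X14.966 Y94.773
M3 S707
G1 X26.527 Y87.878 F1223
G1 X38.256 Y69.365
G1 X49.475 Y48.459
G1 X59.500 Y34.385
G1 X67.651 Y36.368
M5

viewBox `0 0 362.566 120.983` with mm width/height → 1 unit = 1 mm. Flip: y_m = 120.983 − y_svg.

**Shape 1** — `<polygon>` regular polygon, stroke `#ff0000` → cut (S707, F1223). Machine vertices: (263.769,23.653) → (262.874,34.588) → (271.897,40.829) → (281.813,36.137) → (282.708,25.202) → (273.685,18.961) → (263.769,23.653). Closed: final G1 returns to the first vertex.

**Shape 2** — `<path>` open polyline, stroke `#ff0000` → cut (S707, F1223). Machine vertices: (303.327,5.691) → (81.815,19.649) → (104.558,111.680) → (65.103,50.171) → (340.320,34.976) → (223.424,9.243). Open path.

**Shape 3** — `<circle>` circle, stroke `#ff0000` → cut (S707, F1223). Machine vertices: (357.331,65.264) → (350.811,85.329) → (333.743,97.730) → (312.645,97.730) → (295.577,85.329) → (289.057,65.264) → (295.577,45.199) → (312.645,32.798) → (333.743,32.798) → (350.811,45.199) → (357.331,65.264). Closed: final G1 returns to the first vertex.

**Shape 4** — `<path>` open polyline, stroke `#ff0000` → cut (S707, F1223). Machine vertices: (201.116,113.591) → (149.375,26.870) → (118.277,51.951) → (37.734,102.717) → (44.218,20.412) → (200.673,74.628). Open path.

**Shape 5** — `<path>` cubic bezier, stroke `#ff0000` → cut (S707, F1223). Control points (SVG): P0=(14.966,26.210), P1=(33.714,22.895), P2=(56.006,106.425), P3=(67.651,84.615); sampled at t=k/5. Machine vertices: (14.966,94.773) → (26.527,87.878) → (38.256,69.365) → (49.475,48.459) → (59.500,34.385) → (67.651,36.368). Open path.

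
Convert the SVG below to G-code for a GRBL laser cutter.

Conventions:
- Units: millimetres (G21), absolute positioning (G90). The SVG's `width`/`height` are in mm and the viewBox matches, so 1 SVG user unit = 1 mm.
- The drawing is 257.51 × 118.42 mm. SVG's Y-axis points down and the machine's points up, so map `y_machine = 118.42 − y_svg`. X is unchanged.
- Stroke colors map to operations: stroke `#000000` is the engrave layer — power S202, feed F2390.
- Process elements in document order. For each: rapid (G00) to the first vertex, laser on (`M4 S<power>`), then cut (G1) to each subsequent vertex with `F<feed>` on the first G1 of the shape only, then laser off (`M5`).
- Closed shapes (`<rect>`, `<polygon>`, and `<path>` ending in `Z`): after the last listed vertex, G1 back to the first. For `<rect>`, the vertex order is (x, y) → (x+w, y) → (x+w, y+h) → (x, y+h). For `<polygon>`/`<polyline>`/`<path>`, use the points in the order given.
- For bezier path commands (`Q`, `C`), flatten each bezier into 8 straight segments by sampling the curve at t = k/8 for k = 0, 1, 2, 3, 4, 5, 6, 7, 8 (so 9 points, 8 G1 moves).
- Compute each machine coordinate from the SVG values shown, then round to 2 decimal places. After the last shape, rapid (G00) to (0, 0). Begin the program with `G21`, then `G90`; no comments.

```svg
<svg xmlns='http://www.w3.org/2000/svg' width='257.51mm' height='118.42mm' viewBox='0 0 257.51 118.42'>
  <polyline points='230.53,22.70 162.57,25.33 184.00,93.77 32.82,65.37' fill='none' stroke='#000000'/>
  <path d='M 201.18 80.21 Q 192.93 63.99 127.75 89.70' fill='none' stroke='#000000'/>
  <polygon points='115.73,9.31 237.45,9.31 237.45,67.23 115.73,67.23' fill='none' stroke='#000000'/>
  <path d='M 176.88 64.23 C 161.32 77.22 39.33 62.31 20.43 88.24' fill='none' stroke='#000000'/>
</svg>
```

G21
G90
G00 X230.53 Y95.72
M4 S202
G1 X162.57 Y93.09 F2390
G1 X184.00 Y24.65
G1 X32.82 Y53.05
M5
G00 X201.18 Y38.21
M4 S202
G1 X198.23 Y41.61 F2390
G1 X193.50 Y43.70
G1 X186.99 Y44.48
G1 X178.70 Y43.95
G1 X168.63 Y42.11
G1 X156.78 Y38.95
G1 X143.16 Y34.49
G1 X127.75 Y28.72
M5
G00 X115.73 Y109.11
M4 S202
G1 X237.45 Y109.11 F2390
G1 X237.45 Y51.19
G1 X115.73 Y51.19
G1 X115.73 Y109.11
M5
G00 X176.88 Y54.19
M4 S202
G1 X166.47 Y50.49 F2390
G1 X148.53 Y48.60
G1 X125.52 Y47.72
G1 X99.91 Y47.04
G1 X74.13 Y45.75
G1 X50.66 Y43.04
G1 X31.94 Y38.12
G1 X20.43 Y30.18
M5
G00 X0.00 Y0.00

1 u = 1 mm; y_m = 118.42 − y.

[1] `<polyline>` open polyline, #000000→engrave S202 F2390: (230.53,95.72) → (162.57,93.09) → (184.00,24.65) → (32.82,53.05)

[2] `<path>` quadratic bezier, #000000→engrave S202 F2390: (201.18,38.21) → (198.23,41.61) → (193.50,43.70) → (186.99,44.48) → (178.70,43.95) → (168.63,42.11) → (156.78,38.95) → (143.16,34.49) → (127.75,28.72)

[3] `<polygon>` rectangle, #000000→engrave S202 F2390: (115.73,109.11) → (237.45,109.11) → (237.45,51.19) → (115.73,51.19) → (115.73,109.11) (closed)

[4] `<path>` cubic bezier, #000000→engrave S202 F2390: (176.88,54.19) → (166.47,50.49) → (148.53,48.60) → (125.52,47.72) → (99.91,47.04) → (74.13,45.75) → (50.66,43.04) → (31.94,38.12) → (20.43,30.18)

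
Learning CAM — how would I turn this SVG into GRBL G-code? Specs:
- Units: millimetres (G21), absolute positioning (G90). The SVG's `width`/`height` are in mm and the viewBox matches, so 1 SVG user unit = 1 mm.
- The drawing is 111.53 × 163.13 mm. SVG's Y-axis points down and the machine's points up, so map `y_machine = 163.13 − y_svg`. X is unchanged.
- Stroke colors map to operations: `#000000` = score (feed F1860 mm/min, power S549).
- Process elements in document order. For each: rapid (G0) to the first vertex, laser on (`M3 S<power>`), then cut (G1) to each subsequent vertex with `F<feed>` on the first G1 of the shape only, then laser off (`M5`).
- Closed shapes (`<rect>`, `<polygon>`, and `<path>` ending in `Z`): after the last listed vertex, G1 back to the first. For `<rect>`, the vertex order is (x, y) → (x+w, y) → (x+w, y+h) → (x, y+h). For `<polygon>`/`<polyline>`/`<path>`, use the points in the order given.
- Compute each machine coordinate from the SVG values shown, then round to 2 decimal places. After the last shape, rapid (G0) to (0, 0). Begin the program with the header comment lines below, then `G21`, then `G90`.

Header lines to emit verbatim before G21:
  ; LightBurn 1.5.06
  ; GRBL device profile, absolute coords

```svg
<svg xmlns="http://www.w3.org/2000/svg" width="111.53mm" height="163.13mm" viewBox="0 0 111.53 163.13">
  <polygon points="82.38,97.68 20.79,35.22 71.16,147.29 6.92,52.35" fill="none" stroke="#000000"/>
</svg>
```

; LightBurn 1.5.06
; GRBL device profile, absolute coords
G21
G90
G0 X82.38 Y65.45
M3 S549
G1 X20.79 Y127.91 F1860
G1 X71.16 Y15.84
G1 X6.92 Y110.78
G1 X82.38 Y65.45
M5
G0 X0.00 Y0.00

1 u = 1 mm; y_m = 163.13 − y.

[1] `<polygon>` closed polygon, #000000→score S549 F1860: (82.38,65.45) → (20.79,127.91) → (71.16,15.84) → (6.92,110.78) → (82.38,65.45) (closed)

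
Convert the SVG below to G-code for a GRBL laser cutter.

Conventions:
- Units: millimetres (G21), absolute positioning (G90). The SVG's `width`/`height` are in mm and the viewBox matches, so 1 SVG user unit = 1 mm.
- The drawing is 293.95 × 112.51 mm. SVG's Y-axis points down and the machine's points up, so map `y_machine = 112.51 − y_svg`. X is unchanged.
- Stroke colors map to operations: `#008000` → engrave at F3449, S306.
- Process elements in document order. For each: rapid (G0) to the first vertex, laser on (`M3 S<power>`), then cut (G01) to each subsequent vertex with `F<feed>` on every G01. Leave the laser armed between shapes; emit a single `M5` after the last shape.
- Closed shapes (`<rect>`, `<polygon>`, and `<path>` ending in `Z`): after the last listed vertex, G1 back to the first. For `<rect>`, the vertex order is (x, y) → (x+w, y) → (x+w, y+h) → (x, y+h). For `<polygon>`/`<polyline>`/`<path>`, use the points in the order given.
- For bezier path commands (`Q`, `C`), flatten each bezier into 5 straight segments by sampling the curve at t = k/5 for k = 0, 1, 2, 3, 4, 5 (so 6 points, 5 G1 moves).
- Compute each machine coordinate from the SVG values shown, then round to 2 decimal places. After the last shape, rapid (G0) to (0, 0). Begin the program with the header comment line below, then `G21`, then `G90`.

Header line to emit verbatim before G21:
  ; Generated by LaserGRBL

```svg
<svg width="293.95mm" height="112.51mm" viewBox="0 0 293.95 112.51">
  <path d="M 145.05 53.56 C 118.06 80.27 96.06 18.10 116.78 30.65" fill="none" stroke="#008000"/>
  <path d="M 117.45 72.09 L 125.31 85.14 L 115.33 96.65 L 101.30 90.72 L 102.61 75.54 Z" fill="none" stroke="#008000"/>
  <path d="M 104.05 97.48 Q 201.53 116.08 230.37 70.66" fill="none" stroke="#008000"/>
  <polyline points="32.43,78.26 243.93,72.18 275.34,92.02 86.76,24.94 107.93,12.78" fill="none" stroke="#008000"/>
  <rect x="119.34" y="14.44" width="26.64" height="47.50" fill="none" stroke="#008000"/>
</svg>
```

; Generated by LaserGRBL
G21
G90
G0 X145.05 Y58.95
M3 S306
G01 X129.76 Y52.28 F3449
G01 X117.47 Y59.09 F3449
G01 X110.01 Y71.52 F3449
G01 X109.17 Y81.73 F3449
G01 X116.78 Y81.86 F3449
G0 X117.45 Y40.42
M3 S306
G01 X125.31 Y27.37 F3449
G01 X115.33 Y15.86 F3449
G01 X101.30 Y21.79 F3449
G01 X102.61 Y36.97 F3449
G01 X117.45 Y40.42 F3449
G0 X104.05 Y15.03
M3 S306
G01 X140.30 Y10.15 F3449
G01 X171.05 Y10.39 F3449
G01 X196.32 Y15.76 F3449
G01 X216.09 Y26.24 F3449
G01 X230.37 Y41.85 F3449
G0 X32.43 Y34.25
M3 S306
G01 X243.93 Y40.33 F3449
G01 X275.34 Y20.49 F3449
G01 X86.76 Y87.57 F3449
G01 X107.93 Y99.73 F3449
G0 X119.34 Y98.07
M3 S306
G01 X145.98 Y98.07 F3449
G01 X145.98 Y50.57 F3449
G01 X119.34 Y50.57 F3449
G01 X119.34 Y98.07 F3449
M5
G0 X0.00 Y0.00

Since the viewBox matches the mm dimensions, user units are millimetres directly. The only transform is the Y-flip y_m = 112.51 − y_svg.

Shape 1 is a cubic bezier drawn with `<path>`. Its stroke #008000 means engrave at S306, F3449. After flipping Y the toolpath is (145.05,58.95) → (129.76,52.28) → (117.47,59.09) → (110.01,71.52) → (109.17,81.73) → (116.78,81.86).

Shape 2 is a regular polygon drawn with `<path>`. Its stroke #008000 means engrave at S306, F3449. After flipping Y the toolpath is (117.45,40.42) → (125.31,27.37) → (115.33,15.86) → (101.30,21.79) → (102.61,36.97) → (117.45,40.42), returning to the start.

Shape 3 is a quadratic bezier drawn with `<path>`. Its stroke #008000 means engrave at S306, F3449. After flipping Y the toolpath is (104.05,15.03) → (140.30,10.15) → (171.05,10.39) → (196.32,15.76) → (216.09,26.24) → (230.37,41.85).

Shape 4 is a open polyline drawn with `<polyline>`. Its stroke #008000 means engrave at S306, F3449. After flipping Y the toolpath is (32.43,34.25) → (243.93,40.33) → (275.34,20.49) → (86.76,87.57) → (107.93,99.73).

Shape 5 is a rectangle drawn with `<rect>`. Its stroke #008000 means engrave at S306, F3449. After flipping Y the toolpath is (119.34,98.07) → (145.98,98.07) → (145.98,50.57) → (119.34,50.57) → (119.34,98.07), returning to the start.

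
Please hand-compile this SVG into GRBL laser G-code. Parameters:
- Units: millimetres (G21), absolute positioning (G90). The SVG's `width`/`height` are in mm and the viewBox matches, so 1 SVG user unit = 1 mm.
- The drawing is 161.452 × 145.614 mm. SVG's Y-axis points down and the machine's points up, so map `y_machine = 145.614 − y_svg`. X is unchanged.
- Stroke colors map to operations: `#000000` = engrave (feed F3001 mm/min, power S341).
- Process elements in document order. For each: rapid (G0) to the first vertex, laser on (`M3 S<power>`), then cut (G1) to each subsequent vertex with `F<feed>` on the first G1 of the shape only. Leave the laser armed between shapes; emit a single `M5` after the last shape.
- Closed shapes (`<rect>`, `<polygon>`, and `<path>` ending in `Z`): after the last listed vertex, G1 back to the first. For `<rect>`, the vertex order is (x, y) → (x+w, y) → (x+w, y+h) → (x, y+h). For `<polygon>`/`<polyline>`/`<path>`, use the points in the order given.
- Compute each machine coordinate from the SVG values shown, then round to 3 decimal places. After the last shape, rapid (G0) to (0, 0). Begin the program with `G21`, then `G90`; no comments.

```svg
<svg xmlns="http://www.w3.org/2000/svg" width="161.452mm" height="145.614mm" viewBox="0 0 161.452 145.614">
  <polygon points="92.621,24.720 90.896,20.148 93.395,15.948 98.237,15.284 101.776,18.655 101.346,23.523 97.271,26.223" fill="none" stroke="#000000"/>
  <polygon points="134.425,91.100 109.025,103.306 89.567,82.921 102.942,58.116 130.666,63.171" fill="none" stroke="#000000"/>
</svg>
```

G21
G90
G0 X92.621 Y120.894
M3 S341
G1 X90.896 Y125.466 F3001
G1 X93.395 Y129.666
G1 X98.237 Y130.330
G1 X101.776 Y126.959
G1 X101.346 Y122.091
G1 X97.271 Y119.391
G1 X92.621 Y120.894
G0 X134.425 Y54.514
M3 S341
G1 X109.025 Y42.308 F3001
G1 X89.567 Y62.693
G1 X102.942 Y87.498
G1 X130.666 Y82.443
G1 X134.425 Y54.514
M5
G0 X0.000 Y0.000

1 u = 1 mm; y_m = 145.614 − y.

[1] `<polygon>` regular polygon, #000000→engrave S341 F3001: (92.621,120.894) → (90.896,125.466) → (93.395,129.666) → (98.237,130.330) → (101.776,126.959) → (101.346,122.091) → (97.271,119.391) → (92.621,120.894) (closed)

[2] `<polygon>` regular polygon, #000000→engrave S341 F3001: (134.425,54.514) → (109.025,42.308) → (89.567,62.693) → (102.942,87.498) → (130.666,82.443) → (134.425,54.514) (closed)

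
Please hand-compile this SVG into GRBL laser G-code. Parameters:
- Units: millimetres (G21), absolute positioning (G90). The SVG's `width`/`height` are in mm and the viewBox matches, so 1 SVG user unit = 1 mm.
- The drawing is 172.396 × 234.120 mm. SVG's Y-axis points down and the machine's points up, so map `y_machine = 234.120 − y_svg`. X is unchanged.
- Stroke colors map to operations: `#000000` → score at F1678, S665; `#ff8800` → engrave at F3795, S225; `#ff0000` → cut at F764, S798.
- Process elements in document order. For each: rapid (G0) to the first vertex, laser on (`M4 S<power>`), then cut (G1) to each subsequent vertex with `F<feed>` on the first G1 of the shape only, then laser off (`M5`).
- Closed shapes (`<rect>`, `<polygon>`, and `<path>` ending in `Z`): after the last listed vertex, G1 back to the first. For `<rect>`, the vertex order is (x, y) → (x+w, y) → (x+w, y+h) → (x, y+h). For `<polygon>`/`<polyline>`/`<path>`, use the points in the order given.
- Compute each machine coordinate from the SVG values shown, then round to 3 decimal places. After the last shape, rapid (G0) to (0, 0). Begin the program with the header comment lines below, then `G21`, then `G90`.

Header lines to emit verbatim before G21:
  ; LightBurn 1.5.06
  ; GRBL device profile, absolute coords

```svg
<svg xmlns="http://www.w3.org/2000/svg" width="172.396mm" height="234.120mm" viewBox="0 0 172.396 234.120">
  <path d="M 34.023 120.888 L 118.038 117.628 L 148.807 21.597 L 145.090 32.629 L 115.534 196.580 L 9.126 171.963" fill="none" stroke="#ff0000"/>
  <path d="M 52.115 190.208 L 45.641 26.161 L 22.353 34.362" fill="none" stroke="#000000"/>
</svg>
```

; LightBurn 1.5.06
; GRBL device profile, absolute coords
G21
G90
G0 X34.023 Y113.232
M4 S798
G1 X118.038 Y116.492 F764
G1 X148.807 Y212.523
G1 X145.090 Y201.491
G1 X115.534 Y37.540
G1 X9.126 Y62.157
M5
G0 X52.115 Y43.912
M4 S665
G1 X45.641 Y207.959 F1678
G1 X22.353 Y199.758
M5
G0 X0.000 Y0.000

viewBox `0 0 172.396 234.120` with mm width/height → 1 unit = 1 mm. Flip: y_m = 234.120 − y_svg.

**Shape 1** — `<path>` open polyline, stroke `#ff0000` → cut (S798, F764). Machine vertices: (34.023,113.232) → (118.038,116.492) → (148.807,212.523) → (145.090,201.491) → (115.534,37.540) → (9.126,62.157). Open path.

**Shape 2** — `<path>` open polyline, stroke `#000000` → score (S665, F1678). Machine vertices: (52.115,43.912) → (45.641,207.959) → (22.353,199.758). Open path.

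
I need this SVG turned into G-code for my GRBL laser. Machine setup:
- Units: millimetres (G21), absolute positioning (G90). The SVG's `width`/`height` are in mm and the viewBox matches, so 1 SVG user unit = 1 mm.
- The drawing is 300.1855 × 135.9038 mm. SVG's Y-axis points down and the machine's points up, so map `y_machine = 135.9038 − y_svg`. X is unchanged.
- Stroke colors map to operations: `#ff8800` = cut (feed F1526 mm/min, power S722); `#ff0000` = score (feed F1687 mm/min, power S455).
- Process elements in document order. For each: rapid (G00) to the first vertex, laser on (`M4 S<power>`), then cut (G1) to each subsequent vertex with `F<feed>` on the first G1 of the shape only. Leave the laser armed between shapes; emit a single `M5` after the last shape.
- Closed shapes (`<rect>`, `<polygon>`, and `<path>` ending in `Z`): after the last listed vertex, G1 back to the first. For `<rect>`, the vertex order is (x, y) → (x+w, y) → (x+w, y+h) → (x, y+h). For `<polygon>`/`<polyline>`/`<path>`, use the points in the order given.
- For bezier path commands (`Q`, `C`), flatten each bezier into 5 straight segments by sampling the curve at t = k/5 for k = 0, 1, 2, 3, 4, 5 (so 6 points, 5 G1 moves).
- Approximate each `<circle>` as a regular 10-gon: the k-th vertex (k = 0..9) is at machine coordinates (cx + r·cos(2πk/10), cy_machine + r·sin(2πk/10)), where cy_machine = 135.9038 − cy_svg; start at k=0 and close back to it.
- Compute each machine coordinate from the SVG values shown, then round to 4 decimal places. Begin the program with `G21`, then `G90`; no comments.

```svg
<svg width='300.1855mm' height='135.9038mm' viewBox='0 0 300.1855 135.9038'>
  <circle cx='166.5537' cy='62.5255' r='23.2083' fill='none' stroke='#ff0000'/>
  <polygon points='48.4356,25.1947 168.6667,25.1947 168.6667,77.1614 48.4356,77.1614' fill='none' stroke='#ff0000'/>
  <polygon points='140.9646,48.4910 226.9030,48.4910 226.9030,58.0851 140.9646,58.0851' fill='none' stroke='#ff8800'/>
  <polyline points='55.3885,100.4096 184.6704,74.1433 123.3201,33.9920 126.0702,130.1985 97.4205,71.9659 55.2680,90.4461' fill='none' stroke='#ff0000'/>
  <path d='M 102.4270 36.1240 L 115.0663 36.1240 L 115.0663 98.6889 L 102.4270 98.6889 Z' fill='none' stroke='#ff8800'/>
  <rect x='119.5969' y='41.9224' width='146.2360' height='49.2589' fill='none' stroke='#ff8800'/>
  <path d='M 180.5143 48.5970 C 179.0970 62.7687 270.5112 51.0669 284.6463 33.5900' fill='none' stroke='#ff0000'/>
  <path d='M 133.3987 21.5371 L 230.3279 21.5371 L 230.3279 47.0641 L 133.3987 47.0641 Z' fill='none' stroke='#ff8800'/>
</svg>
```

G21
G90
G00 X189.7620 Y73.3783
M4 S455
G1 X185.3296 Y87.0198 F1687
G1 X173.7255 Y95.4507
G1 X159.3819 Y95.4507
G1 X147.7778 Y87.0198
G1 X143.3454 Y73.3783
G1 X147.7778 Y59.7368
G1 X159.3819 Y51.3059
G1 X173.7255 Y51.3059
G1 X185.3296 Y59.7368
G1 X189.7620 Y73.3783
G00 X48.4356 Y110.7091
M4 S455
G1 X168.6667 Y110.7091 F1687
G1 X168.6667 Y58.7424
G1 X48.4356 Y58.7424
G1 X48.4356 Y110.7091
G00 X140.9646 Y87.4128
M4 S722
G1 X226.9030 Y87.4128 F1526
G1 X226.9030 Y77.8187
G1 X140.9646 Y77.8187
G1 X140.9646 Y87.4128
G00 X55.3885 Y35.4942
M4 S455
G1 X184.6704 Y61.7605 F1687
G1 X123.3201 Y101.9118
G1 X126.0702 Y5.7053
G1 X97.4205 Y63.9379
G1 X55.2680 Y45.4577
G00 X102.4270 Y99.7798
M4 S722
G1 X115.0663 Y99.7798 F1526
G1 X115.0663 Y37.2149
G1 X102.4270 Y37.2149
G1 X102.4270 Y99.7798
G00 X119.5969 Y93.9814
M4 S722
G1 X265.8329 Y93.9814 F1526
G1 X265.8329 Y44.7225
G1 X119.5969 Y44.7225
G1 X119.5969 Y93.9814
G00 X180.5143 Y87.3068
M4 S455
G1 X189.4428 Y81.7478 F1687
G1 X212.4856 Y81.4337
G1 X241.4773 Y85.3999
G1 X268.2526 Y92.6815
G1 X284.6463 Y102.3138
G00 X133.3987 Y114.3667
M4 S722
G1 X230.3279 Y114.3667 F1526
G1 X230.3279 Y88.8397
G1 X133.3987 Y88.8397
G1 X133.3987 Y114.3667
M5

viewBox `0 0 300.1855 135.9038` with mm width/height → 1 unit = 1 mm. Flip: y_m = 135.9038 − y_svg.

**Shape 1** — `<circle>` circle, stroke `#ff0000` → score (S455, F1687). Machine vertices: (189.7620,73.3783) → (185.3296,87.0198) → (173.7255,95.4507) → (159.3819,95.4507) → (147.7778,87.0198) → (143.3454,73.3783) → (147.7778,59.7368) → (159.3819,51.3059) → (173.7255,51.3059) → (185.3296,59.7368) → (189.7620,73.3783). Closed: final G1 returns to the first vertex.

**Shape 2** — `<polygon>` rectangle, stroke `#ff0000` → score (S455, F1687). Machine vertices: (48.4356,110.7091) → (168.6667,110.7091) → (168.6667,58.7424) → (48.4356,58.7424) → (48.4356,110.7091). Closed: final G1 returns to the first vertex.

**Shape 3** — `<polygon>` rectangle, stroke `#ff8800` → cut (S722, F1526). Machine vertices: (140.9646,87.4128) → (226.9030,87.4128) → (226.9030,77.8187) → (140.9646,77.8187) → (140.9646,87.4128). Closed: final G1 returns to the first vertex.

**Shape 4** — `<polyline>` open polyline, stroke `#ff0000` → score (S455, F1687). Machine vertices: (55.3885,35.4942) → (184.6704,61.7605) → (123.3201,101.9118) → (126.0702,5.7053) → (97.4205,63.9379) → (55.2680,45.4577). Open path.

**Shape 5** — `<path>` rectangle, stroke `#ff8800` → cut (S722, F1526). Machine vertices: (102.4270,99.7798) → (115.0663,99.7798) → (115.0663,37.2149) → (102.4270,37.2149) → (102.4270,99.7798). Closed: final G1 returns to the first vertex.

**Shape 6** — `<rect>` rectangle, stroke `#ff8800` → cut (S722, F1526). Machine vertices: (119.5969,93.9814) → (265.8329,93.9814) → (265.8329,44.7225) → (119.5969,44.7225) → (119.5969,93.9814). Closed: final G1 returns to the first vertex.

**Shape 7** — `<path>` cubic bezier, stroke `#ff0000` → score (S455, F1687). Control points (SVG): P0=(180.5143,48.5970), P1=(179.0970,62.7687), P2=(270.5112,51.0669), P3=(284.6463,33.5900); sampled at t=k/5. Machine vertices: (180.5143,87.3068) → (189.4428,81.7478) → (212.4856,81.4337) → (241.4773,85.3999) → (268.2526,92.6815) → (284.6463,102.3138). Open path.

**Shape 8** — `<path>` rectangle, stroke `#ff8800` → cut (S722, F1526). Machine vertices: (133.3987,114.3667) → (230.3279,114.3667) → (230.3279,88.8397) → (133.3987,88.8397) → (133.3987,114.3667). Closed: final G1 returns to the first vertex.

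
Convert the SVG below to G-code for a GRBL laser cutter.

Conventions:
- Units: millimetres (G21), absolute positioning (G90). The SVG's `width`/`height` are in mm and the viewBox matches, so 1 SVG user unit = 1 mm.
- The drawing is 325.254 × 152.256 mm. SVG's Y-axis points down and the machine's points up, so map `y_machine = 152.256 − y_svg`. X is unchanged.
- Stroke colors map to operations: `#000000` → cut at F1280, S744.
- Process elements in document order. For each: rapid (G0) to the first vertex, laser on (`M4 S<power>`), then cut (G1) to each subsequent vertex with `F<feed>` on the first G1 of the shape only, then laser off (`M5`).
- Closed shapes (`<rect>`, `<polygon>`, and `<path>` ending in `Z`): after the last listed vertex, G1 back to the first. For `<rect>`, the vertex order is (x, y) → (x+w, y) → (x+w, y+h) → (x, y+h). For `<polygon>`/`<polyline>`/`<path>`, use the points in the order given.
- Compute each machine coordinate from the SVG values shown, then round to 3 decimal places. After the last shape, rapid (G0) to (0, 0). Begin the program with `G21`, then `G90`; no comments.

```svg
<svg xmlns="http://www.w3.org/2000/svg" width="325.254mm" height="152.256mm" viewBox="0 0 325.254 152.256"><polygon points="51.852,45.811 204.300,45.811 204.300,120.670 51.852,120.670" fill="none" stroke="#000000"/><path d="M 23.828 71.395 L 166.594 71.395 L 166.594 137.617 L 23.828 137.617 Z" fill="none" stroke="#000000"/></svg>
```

viewBox `0 0 325.254 152.256` with mm width/height → 1 unit = 1 mm. Flip: y_m = 152.256 − y_svg.

**Shape 1** — `<polygon>` rectangle, stroke `#000000` → cut (S744, F1280). Machine vertices: (51.852,106.445) → (204.300,106.445) → (204.300,31.586) → (51.852,31.586) → (51.852,106.445). Closed: final G1 returns to the first vertex.

**Shape 2** — `<path>` rectangle, stroke `#000000` → cut (S744, F1280). Machine vertices: (23.828,80.861) → (166.594,80.861) → (166.594,14.639) → (23.828,14.639) → (23.828,80.861). Closed: final G1 returns to the first vertex.

G21
G90
G0 X51.852 Y106.445
M4 S744
G1 X204.300 Y106.445 F1280
G1 X204.300 Y31.586
G1 X51.852 Y31.586
G1 X51.852 Y106.445
M5
G0 X23.828 Y80.861
M4 S744
G1 X166.594 Y80.861 F1280
G1 X166.594 Y14.639
G1 X23.828 Y14.639
G1 X23.828 Y80.861
M5
G0 X0.000 Y0.000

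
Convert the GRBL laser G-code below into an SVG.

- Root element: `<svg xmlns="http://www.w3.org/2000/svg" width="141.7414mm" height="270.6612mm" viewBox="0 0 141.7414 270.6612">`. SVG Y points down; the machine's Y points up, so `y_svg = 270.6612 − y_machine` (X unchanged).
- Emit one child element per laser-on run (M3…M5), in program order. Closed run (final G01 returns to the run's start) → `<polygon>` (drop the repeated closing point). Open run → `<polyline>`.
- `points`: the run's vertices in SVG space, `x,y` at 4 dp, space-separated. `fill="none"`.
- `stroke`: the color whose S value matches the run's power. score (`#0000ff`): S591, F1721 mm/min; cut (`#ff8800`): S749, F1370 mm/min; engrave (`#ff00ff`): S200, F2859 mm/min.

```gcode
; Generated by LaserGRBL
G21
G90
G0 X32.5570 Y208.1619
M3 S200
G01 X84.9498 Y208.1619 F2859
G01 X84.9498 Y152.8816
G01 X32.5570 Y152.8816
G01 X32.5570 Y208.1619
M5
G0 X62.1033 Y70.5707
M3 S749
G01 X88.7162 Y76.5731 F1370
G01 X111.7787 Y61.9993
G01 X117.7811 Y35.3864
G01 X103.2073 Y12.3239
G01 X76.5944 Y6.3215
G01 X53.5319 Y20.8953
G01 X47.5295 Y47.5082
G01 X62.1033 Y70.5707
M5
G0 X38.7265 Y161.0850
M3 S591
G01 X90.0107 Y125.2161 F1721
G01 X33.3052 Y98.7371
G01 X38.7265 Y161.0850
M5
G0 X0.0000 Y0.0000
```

Machine Y-up, SVG Y-down with viewBox height 270.6612, so y_svg = 270.6612 − y_machine; X carries over.

Run 1: power S200 maps to stroke `#ff00ff` (engrave). The run returns to its start, so emit a `<polygon>` with points (Y-flipped): 32.5570,62.4993 84.9498,62.4993 84.9498,117.7796 32.5570,117.7796.

Run 2: S749 ⇒ cut layer `#ff8800`. The run returns to its start, so emit a `<polygon>` with points (Y-flipped): 62.1033,200.0905 88.7162,194.0881 111.7787,208.6619 117.7811,235.2748 103.2073,258.3373 76.5944,264.3397 53.5319,249.7659 47.5295,223.1530.

Run 3: S591 ⇒ score layer `#0000ff`. The run returns to its start, so emit a `<polygon>` with points (Y-flipped): 38.7265,109.5762 90.0107,145.4451 33.3052,171.9241.

<svg xmlns="http://www.w3.org/2000/svg" width="141.7414mm" height="270.6612mm" viewBox="0 0 141.7414 270.6612">
  <polygon points="32.5570,62.4993 84.9498,62.4993 84.9498,117.7796 32.5570,117.7796" fill="none" stroke="#ff00ff"/>
  <polygon points="62.1033,200.0905 88.7162,194.0881 111.7787,208.6619 117.7811,235.2748 103.2073,258.3373 76.5944,264.3397 53.5319,249.7659 47.5295,223.1530" fill="none" stroke="#ff8800"/>
  <polygon points="38.7265,109.5762 90.0107,145.4451 33.3052,171.9241" fill="none" stroke="#0000ff"/>
</svg>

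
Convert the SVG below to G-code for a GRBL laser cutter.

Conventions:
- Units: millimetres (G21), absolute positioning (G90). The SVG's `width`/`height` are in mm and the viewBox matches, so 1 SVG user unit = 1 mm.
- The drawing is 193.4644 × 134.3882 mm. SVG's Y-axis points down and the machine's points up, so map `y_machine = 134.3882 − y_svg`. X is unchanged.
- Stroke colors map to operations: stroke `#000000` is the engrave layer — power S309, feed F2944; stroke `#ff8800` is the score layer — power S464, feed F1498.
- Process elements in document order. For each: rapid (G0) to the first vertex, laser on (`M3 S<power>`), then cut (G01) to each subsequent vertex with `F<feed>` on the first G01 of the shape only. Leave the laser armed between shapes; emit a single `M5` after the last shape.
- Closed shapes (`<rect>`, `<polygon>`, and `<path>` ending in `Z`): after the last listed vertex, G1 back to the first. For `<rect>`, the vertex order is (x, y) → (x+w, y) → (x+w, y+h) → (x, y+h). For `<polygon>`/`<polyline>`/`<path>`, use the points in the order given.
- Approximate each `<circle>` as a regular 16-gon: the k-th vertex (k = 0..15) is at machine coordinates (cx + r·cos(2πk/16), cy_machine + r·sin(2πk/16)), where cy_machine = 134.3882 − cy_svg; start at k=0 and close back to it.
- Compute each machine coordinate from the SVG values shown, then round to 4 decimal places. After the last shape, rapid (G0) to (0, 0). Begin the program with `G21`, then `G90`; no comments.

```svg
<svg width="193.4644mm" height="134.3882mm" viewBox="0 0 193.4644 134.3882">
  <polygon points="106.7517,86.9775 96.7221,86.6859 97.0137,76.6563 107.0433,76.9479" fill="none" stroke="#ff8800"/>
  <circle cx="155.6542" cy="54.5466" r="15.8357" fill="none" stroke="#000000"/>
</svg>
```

G21
G90
G0 X106.7517 Y47.4107
M3 S464
G01 X96.7221 Y47.7023 F1498
G01 X97.0137 Y57.7319
G01 X107.0433 Y57.4403
G01 X106.7517 Y47.4107
G0 X171.4899 Y79.8416
M3 S309
G01 X170.2845 Y85.9017 F2944
G01 X166.8517 Y91.0391
G01 X161.7143 Y94.4719
G01 X155.6542 Y95.6773
G01 X149.5941 Y94.4719
G01 X144.4567 Y91.0391
G01 X141.0239 Y85.9017
G01 X139.8185 Y79.8416
G01 X141.0239 Y73.7815
G01 X144.4567 Y68.6441
G01 X149.5941 Y65.2113
G01 X155.6542 Y64.0059
G01 X161.7143 Y65.2113
G01 X166.8517 Y68.6441
G01 X170.2845 Y73.7815
G01 X171.4899 Y79.8416
M5
G0 X0.0000 Y0.0000

viewBox `0 0 193.4644 134.3882` with mm width/height → 1 unit = 1 mm. Flip: y_m = 134.3882 − y_svg.

**Shape 1** — `<polygon>` regular polygon, stroke `#ff8800` → score (S464, F1498). Machine vertices: (106.7517,47.4107) → (96.7221,47.7023) → (97.0137,57.7319) → (107.0433,57.4403) → (106.7517,47.4107). Closed: final G1 returns to the first vertex.

**Shape 2** — `<circle>` circle, stroke `#000000` → engrave (S309, F2944). Machine vertices: (171.4899,79.8416) → (170.2845,85.9017) → (166.8517,91.0391) → (161.7143,94.4719) → (155.6542,95.6773) → (149.5941,94.4719) → (144.4567,91.0391) → (141.0239,85.9017) → (139.8185,79.8416) → (141.0239,73.7815) → (144.4567,68.6441) → (149.5941,65.2113) → (155.6542,64.0059) → (161.7143,65.2113) → (166.8517,68.6441) → (170.2845,73.7815) → (171.4899,79.8416). Closed: final G1 returns to the first vertex.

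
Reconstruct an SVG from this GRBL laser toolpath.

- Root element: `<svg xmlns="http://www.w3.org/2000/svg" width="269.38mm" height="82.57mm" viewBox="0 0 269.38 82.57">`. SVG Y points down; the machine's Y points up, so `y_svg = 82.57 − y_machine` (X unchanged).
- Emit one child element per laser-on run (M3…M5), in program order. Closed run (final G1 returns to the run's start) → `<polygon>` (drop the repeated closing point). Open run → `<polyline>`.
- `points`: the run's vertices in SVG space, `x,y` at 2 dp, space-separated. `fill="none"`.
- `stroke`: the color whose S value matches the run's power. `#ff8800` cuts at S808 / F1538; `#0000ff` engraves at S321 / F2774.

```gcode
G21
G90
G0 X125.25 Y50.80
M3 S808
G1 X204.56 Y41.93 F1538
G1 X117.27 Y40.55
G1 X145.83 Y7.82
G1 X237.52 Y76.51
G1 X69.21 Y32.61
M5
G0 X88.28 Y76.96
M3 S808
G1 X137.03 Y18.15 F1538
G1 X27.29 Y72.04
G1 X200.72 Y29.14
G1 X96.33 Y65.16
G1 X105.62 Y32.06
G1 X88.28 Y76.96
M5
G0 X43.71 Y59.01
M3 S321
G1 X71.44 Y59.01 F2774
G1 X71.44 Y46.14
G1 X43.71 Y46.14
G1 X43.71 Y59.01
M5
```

<svg xmlns="http://www.w3.org/2000/svg" width="269.38mm" height="82.57mm" viewBox="0 0 269.38 82.57">
  <polyline points="125.25,31.77 204.56,40.64 117.27,42.02 145.83,74.75 237.52,6.06 69.21,49.96" fill="none" stroke="#ff8800"/>
  <polygon points="88.28,5.61 137.03,64.42 27.29,10.53 200.72,53.43 96.33,17.41 105.62,50.51" fill="none" stroke="#ff8800"/>
  <polygon points="43.71,23.56 71.44,23.56 71.44,36.43 43.71,36.43" fill="none" stroke="#0000ff"/>
</svg>

Machine Y-up, SVG Y-down with viewBox height 82.57, so y_svg = 82.57 − y_machine; X carries over.

Run 1: power S808 maps to stroke `#ff8800` (cut). The run is open, so emit a `<polyline>` with points (Y-flipped): 125.25,31.77 204.56,40.64 117.27,42.02 145.83,74.75 237.52,6.06 69.21,49.96.

Run 2: the run's S808 means `#ff8800` (cut). The run returns to its start, so emit a `<polygon>` with points (Y-flipped): 88.28,5.61 137.03,64.42 27.29,10.53 200.72,53.43 96.33,17.41 105.62,50.51.

Run 3: S321 ⇒ engrave layer `#0000ff`. The run returns to its start, so emit a `<polygon>` with points (Y-flipped): 43.71,23.56 71.44,23.56 71.44,36.43 43.71,36.43.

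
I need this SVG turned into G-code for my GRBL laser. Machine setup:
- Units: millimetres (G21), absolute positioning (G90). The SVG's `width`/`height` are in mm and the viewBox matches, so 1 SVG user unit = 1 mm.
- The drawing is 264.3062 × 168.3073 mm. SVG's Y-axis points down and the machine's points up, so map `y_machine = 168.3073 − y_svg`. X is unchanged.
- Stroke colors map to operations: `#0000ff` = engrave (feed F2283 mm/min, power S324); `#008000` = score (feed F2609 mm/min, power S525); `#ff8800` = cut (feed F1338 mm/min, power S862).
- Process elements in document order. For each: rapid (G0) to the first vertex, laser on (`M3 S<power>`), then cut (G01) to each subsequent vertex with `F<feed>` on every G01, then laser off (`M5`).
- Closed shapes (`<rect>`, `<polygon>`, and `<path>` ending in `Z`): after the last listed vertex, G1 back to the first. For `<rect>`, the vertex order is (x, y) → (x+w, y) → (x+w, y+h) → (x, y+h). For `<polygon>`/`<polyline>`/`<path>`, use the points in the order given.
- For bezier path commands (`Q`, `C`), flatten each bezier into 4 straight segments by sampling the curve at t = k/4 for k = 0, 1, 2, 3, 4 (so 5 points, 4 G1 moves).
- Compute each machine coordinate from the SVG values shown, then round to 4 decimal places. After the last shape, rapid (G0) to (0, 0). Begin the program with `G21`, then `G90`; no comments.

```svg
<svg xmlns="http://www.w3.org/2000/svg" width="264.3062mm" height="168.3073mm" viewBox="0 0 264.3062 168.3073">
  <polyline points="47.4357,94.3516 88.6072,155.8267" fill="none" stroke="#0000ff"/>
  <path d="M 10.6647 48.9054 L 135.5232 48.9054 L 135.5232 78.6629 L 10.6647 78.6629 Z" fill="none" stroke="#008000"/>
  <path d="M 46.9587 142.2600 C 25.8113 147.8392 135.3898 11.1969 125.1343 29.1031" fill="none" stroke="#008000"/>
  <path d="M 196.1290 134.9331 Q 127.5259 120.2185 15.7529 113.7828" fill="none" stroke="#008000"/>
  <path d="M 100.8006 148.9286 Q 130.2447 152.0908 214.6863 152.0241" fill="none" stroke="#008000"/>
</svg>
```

viewBox `0 0 264.3062 168.3073` with mm width/height → 1 unit = 1 mm. Flip: y_m = 168.3073 − y_svg.

**Shape 1** — `<polyline>` line segment, stroke `#0000ff` → engrave (S324, F2283). Machine vertices: (47.4357,73.9557) → (88.6072,12.4806). Open path.

**Shape 2** — `<path>` rectangle, stroke `#008000` → score (S525, F2609). Machine vertices: (10.6647,119.4019) → (135.5232,119.4019) → (135.5232,89.6444) → (10.6647,89.6444) → (10.6647,119.4019). Closed: final G1 returns to the first vertex.

**Shape 3** — `<path>` cubic bezier, stroke `#008000` → score (S525, F2609). Control points (SVG): P0=(46.9587,142.2600), P1=(25.8113,147.8392), P2=(135.3898,11.1969), P3=(125.1343,29.1031); sampled at t=k/4. Machine vertices: (46.9587,26.0473) → (51.6943,43.8924) → (81.9620,87.2484) → (114.2720,128.2930) → (125.1343,139.2042). Open path.

**Shape 4** — `<path>` quadratic bezier, stroke `#008000` → score (S525, F2609). Control points (SVG): P0=(196.1290,134.9331), P1=(127.5259,120.2185), P2=(15.7529,113.7828); sampled at t=k/4. Machine vertices: (196.1290,33.3742) → (159.1293,40.2141) → (116.7334,46.0191) → (68.9413,50.7892) → (15.7529,54.5245). Open path.

**Shape 5** — `<path>` quadratic bezier, stroke `#008000` → score (S525, F2609). Control points (SVG): P0=(100.8006,148.9286), P1=(130.2447,152.0908), P2=(214.6863,152.0241); sampled at t=k/4. Machine vertices: (100.8006,19.3787) → (118.9600,17.9994) → (143.9941,17.0237) → (175.9028,16.4517) → (214.6863,16.2832). Open path.

G21
G90
G0 X47.4357 Y73.9557
M3 S324
G01 X88.6072 Y12.4806 F2283
M5
G0 X10.6647 Y119.4019
M3 S525
G01 X135.5232 Y119.4019 F2609
G01 X135.5232 Y89.6444 F2609
G01 X10.6647 Y89.6444 F2609
G01 X10.6647 Y119.4019 F2609
M5
G0 X46.9587 Y26.0473
M3 S525
G01 X51.6943 Y43.8924 F2609
G01 X81.9620 Y87.2484 F2609
G01 X114.2720 Y128.2930 F2609
G01 X125.1343 Y139.2042 F2609
M5
G0 X196.1290 Y33.3742
M3 S525
G01 X159.1293 Y40.2141 F2609
G01 X116.7334 Y46.0191 F2609
G01 X68.9413 Y50.7892 F2609
G01 X15.7529 Y54.5245 F2609
M5
G0 X100.8006 Y19.3787
M3 S525
G01 X118.9600 Y17.9994 F2609
G01 X143.9941 Y17.0237 F2609
G01 X175.9028 Y16.4517 F2609
G01 X214.6863 Y16.2832 F2609
M5
G0 X0.0000 Y0.0000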